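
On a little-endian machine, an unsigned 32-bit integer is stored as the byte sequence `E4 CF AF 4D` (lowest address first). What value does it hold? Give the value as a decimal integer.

Little-endian: lowest address holds the least-significant byte.
Reassemble most-significant byte first: 4D AF CF E4 → 0x4DAFCFE4.
0x4DAFCFE4 = 1303367652.

1303367652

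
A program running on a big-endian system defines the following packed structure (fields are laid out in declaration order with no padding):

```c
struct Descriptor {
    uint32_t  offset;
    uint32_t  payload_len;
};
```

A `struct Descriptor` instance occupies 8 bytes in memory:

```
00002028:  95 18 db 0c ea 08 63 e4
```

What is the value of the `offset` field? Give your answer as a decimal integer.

2501434124

`offset` is the first field, at byte offset 0, occupying 4 bytes.
Bytes at offsets 0..3: 95 18 DB 0C.
Big-endian stores the most-significant byte at the lowest address.
The bytes are already most-significant first: 0x9518DB0C.
0x9518DB0C = 2501434124.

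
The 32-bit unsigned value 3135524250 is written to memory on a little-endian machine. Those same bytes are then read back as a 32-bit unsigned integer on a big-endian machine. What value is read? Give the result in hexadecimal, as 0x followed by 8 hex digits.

0x9A4DE4BA

3135524250 in 32-bit hexadecimal is 0xBAE44D9A.
Stored little-endian, the bytes at ascending addresses are 9A 4D E4 BA.
Read back as big-endian, the last byte is least significant, giving 0x9A4DE4BA.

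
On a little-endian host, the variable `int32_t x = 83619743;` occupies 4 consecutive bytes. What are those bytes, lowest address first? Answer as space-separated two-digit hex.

83619743 in hexadecimal, padded to 32 bits, is 0x04FBEF9F.
Split into bytes (most-significant first): 04 FB EF 9F.
Little-endian: lowest address holds the least-significant byte.
So at ascending addresses the bytes are 9F EF FB 04.

9F EF FB 04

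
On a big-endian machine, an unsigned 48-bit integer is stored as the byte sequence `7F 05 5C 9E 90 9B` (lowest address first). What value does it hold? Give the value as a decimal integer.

In big-endian order the high byte comes first in memory.
The bytes are already most-significant first: 0x7F055C9E909B.
0x7F055C9E909B = 139661005459611.

139661005459611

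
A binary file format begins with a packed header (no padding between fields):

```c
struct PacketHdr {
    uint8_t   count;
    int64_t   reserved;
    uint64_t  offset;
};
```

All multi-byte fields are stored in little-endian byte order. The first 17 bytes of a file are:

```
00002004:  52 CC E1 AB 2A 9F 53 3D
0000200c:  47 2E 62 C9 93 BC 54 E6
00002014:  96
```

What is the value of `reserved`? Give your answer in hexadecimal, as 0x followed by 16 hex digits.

0x473D539F2AABE1CC

`reserved` follows `count` (1 byte), so it starts at byte offset 1 and occupies 8 bytes.
Bytes at offsets 1..8: CC E1 AB 2A 9F 53 3D 47.
Little-endian: lowest address holds the least-significant byte.
Reassemble most-significant byte first: 47 3D 53 9F 2A AB E1 CC → 0x473D539F2AABE1CC.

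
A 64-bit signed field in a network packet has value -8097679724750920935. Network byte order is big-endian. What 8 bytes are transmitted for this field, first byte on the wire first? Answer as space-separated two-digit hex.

8F 9F 43 31 95 56 A3 19

Two's complement of -8097679724750920935 in 64 bits: 8097679724750920935 = 0x7060BCCE6AA95CE7; invert → 0x8F9F43319556A318; add 1 → 0x8F9F43319556A319.
Split into bytes (most-significant first): 8F 9F 43 31 95 56 A3 19.
Big-endian: lowest address holds the most-significant byte.
So the memory order matches the most-significant-first order: 8F 9F 43 31 95 56 A3 19.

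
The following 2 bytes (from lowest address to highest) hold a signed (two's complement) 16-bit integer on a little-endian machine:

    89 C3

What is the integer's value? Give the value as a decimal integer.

In little-endian order the low byte comes first in memory.
Reassemble most-significant byte first: C3 89 → 0xC389.
Top bit is set, so as a signed 16-bit value this is 0xC389 − 2^16 = -15479.

-15479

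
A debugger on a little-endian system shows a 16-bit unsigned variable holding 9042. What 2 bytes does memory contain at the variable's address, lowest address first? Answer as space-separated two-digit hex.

52 23

9042 in hexadecimal, padded to 16 bits, is 0x2352.
Split into bytes (most-significant first): 23 52.
Little-endian: lowest address holds the least-significant byte.
So at ascending addresses the bytes are 52 23.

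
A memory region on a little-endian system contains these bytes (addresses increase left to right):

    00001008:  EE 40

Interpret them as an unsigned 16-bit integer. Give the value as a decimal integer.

16622

Little-endian stores the least-significant byte at the lowest address.
Reassemble most-significant byte first: 40 EE → 0x40EE.
0x40EE = 16622.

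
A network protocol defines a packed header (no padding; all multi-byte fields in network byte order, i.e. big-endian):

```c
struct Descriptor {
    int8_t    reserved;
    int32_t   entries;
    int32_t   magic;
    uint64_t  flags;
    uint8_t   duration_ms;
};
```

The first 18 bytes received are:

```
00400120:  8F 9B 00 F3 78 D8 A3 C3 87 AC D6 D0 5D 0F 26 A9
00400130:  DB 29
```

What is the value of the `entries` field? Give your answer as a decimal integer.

`entries` follows `reserved` (1 byte), so it starts at byte offset 1 and occupies 4 bytes.
Bytes at offsets 1..4: 9B 00 F3 78.
Big-endian: lowest address holds the most-significant byte.
The bytes are already most-significant first: 0x9B00F378.
Top bit is set, so as a signed 32-bit value this is 0x9B00F378 − 2^32 = -1694436488.

-1694436488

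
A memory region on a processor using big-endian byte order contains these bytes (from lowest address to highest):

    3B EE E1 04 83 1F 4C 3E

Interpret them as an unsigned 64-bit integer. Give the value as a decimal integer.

Big-endian: lowest address holds the most-significant byte.
The bytes are already most-significant first: 0x3BEEE104831F4C3E.
0x3BEEE104831F4C3E = 4318636502190869566.

4318636502190869566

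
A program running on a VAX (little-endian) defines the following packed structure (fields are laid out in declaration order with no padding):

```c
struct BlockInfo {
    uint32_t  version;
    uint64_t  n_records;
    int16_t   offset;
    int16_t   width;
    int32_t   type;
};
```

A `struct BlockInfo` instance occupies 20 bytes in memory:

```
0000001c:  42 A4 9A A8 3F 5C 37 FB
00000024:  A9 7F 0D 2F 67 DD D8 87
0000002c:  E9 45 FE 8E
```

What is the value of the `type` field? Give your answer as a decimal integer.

`type` follows `version` (4 B), `n_records` (8 B), `offset` (2 B), `width` (2 B), so it starts at offset 4 + 8 + 2 + 2 = 16 and occupies 4 bytes.
Bytes at offsets 16..19: E9 45 FE 8E.
Little-endian: lowest address holds the least-significant byte.
Reassemble most-significant byte first: 8E FE 45 E9 → 0x8EFE45E9.
Top bit is set, so as a signed 32-bit value this is 0x8EFE45E9 − 2^32 = -1895938583.

-1895938583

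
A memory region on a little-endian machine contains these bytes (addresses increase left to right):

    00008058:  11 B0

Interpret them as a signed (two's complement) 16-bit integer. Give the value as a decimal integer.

Little-endian: lowest address holds the least-significant byte.
Reassemble most-significant byte first: B0 11 → 0xB011.
Top bit is set, so as a signed 16-bit value this is 0xB011 − 2^16 = -20463.

-20463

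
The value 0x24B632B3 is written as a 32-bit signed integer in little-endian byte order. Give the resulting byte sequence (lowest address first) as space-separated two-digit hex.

B3 32 B6 24

Split into bytes (most-significant first): 24 B6 32 B3.
Little-endian: lowest address holds the least-significant byte.
So at ascending addresses the bytes are B3 32 B6 24.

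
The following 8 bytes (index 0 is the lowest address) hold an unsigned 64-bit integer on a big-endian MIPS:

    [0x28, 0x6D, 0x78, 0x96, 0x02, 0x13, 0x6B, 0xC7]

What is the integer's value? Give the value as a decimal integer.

Big-endian: lowest address holds the most-significant byte.
The bytes are already most-significant first: 0x286D789602136BC7.
0x286D789602136BC7 = 2913117119653833671.

2913117119653833671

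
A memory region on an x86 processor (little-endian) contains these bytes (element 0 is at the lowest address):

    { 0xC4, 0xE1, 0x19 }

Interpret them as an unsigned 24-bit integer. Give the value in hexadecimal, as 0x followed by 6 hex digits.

In little-endian order the low byte comes first in memory.
Reassemble most-significant byte first: 19 E1 C4 → 0x19E1C4.

0x19E1C4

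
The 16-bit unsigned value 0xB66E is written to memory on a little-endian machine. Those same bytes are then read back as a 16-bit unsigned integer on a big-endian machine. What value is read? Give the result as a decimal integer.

28342

Stored little-endian, the bytes at ascending addresses are 6E B6.
Read back as big-endian, the last byte is least significant, giving 0x6EB6.
0x6EB6 = 28342.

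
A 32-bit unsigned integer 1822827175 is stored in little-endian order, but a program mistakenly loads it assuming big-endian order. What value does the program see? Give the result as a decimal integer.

2804065900

1822827175 in 32-bit hexadecimal is 0x6CA622A7.
Stored little-endian, the bytes at ascending addresses are A7 22 A6 6C.
Read back as big-endian, the last byte is least significant, giving 0xA722A66C.
0xA722A66C = 2804065900.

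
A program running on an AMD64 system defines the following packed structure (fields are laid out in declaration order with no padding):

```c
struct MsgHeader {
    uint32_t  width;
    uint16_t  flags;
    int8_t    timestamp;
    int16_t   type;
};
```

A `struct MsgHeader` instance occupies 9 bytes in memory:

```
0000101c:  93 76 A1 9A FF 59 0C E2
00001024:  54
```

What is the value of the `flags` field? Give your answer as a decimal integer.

23039

`flags` follows `width` (4 bytes), so it starts at byte offset 4 and occupies 2 bytes.
Bytes at offsets 4..5: FF 59.
In little-endian order the low byte comes first in memory.
Reassemble most-significant byte first: 59 FF → 0x59FF.
0x59FF = 23039.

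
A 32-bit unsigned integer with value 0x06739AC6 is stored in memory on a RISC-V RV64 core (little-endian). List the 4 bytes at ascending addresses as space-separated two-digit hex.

Split into bytes (most-significant first): 06 73 9A C6.
Little-endian stores the least-significant byte at the lowest address.
So at ascending addresses the bytes are C6 9A 73 06.

C6 9A 73 06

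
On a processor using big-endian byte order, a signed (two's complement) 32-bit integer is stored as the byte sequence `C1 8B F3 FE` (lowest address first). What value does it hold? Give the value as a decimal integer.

-1047792642

In big-endian order the high byte comes first in memory.
The bytes are already most-significant first: 0xC18BF3FE.
Top bit is set, so as a signed 32-bit value this is 0xC18BF3FE − 2^32 = -1047792642.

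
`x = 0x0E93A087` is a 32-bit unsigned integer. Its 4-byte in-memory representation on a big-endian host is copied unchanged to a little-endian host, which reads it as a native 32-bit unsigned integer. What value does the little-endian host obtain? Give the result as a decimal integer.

2275447566

Stored big-endian, the bytes at ascending addresses are 0E 93 A0 87.
Read back as little-endian, the first byte is least significant, giving 0x87A0930E.
0x87A0930E = 2275447566.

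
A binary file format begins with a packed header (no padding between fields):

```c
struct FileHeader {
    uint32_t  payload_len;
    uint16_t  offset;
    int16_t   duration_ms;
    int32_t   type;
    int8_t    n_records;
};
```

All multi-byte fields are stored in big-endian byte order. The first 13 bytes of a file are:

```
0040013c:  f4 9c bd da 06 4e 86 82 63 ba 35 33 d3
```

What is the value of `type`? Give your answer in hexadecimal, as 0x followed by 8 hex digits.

`type` follows `payload_len` (4 B), `offset` (2 B), `duration_ms` (2 B), so it starts at offset 4 + 2 + 2 = 8 and occupies 4 bytes.
Bytes at offsets 8..11: 63 BA 35 33.
Big-endian: lowest address holds the most-significant byte.
The bytes are already most-significant first: 0x63BA3533.

0x63BA3533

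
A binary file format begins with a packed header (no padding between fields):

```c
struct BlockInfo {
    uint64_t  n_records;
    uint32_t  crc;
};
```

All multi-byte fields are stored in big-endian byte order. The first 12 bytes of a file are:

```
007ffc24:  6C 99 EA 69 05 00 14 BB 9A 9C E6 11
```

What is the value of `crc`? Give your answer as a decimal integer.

2593973777

`crc` follows `n_records` (8 bytes), so it starts at byte offset 8 and occupies 4 bytes.
Bytes at offsets 8..11: 9A 9C E6 11.
In big-endian order the high byte comes first in memory.
The bytes are already most-significant first: 0x9A9CE611.
0x9A9CE611 = 2593973777.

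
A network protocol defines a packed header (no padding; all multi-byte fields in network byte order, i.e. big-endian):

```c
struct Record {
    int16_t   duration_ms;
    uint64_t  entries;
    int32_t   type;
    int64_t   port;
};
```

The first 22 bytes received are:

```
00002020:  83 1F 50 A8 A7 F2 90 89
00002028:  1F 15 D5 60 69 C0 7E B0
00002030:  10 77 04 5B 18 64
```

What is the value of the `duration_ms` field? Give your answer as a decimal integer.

`duration_ms` is the first field, at byte offset 0, occupying 2 bytes.
Bytes at offsets 0..1: 83 1F.
In big-endian order the high byte comes first in memory.
The bytes are already most-significant first: 0x831F.
Top bit is set, so as a signed 16-bit value this is 0x831F − 2^16 = -31969.

-31969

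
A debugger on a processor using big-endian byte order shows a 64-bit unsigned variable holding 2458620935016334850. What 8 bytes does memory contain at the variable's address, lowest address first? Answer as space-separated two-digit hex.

2458620935016334850 in hexadecimal, padded to 64 bits, is 0x221EC6B6CCFCC602.
Split into bytes (most-significant first): 22 1E C6 B6 CC FC C6 02.
In big-endian order the high byte comes first in memory.
So the memory order matches the most-significant-first order: 22 1E C6 B6 CC FC C6 02.

22 1E C6 B6 CC FC C6 02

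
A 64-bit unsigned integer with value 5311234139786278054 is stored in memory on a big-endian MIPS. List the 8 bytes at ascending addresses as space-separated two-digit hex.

5311234139786278054 in hexadecimal, padded to 64 bits, is 0x49B54B4F5CE374A6.
Split into bytes (most-significant first): 49 B5 4B 4F 5C E3 74 A6.
Big-endian stores the most-significant byte at the lowest address.
So the memory order matches the most-significant-first order: 49 B5 4B 4F 5C E3 74 A6.

49 B5 4B 4F 5C E3 74 A6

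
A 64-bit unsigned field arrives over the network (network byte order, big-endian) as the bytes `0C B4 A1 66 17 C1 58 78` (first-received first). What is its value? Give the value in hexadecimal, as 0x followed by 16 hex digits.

In big-endian order the high byte comes first in memory.
The bytes are already most-significant first: 0x0CB4A16617C15878.

0x0CB4A16617C15878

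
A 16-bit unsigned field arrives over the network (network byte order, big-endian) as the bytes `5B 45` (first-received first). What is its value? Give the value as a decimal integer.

Big-endian: lowest address holds the most-significant byte.
The bytes are already most-significant first: 0x5B45.
0x5B45 = 23365.

23365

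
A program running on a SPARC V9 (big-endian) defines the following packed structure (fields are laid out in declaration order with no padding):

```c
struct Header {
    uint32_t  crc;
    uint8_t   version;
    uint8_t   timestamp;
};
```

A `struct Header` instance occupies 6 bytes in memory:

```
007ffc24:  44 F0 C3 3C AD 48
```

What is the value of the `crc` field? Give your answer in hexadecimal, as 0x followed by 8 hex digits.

0x44F0C33C

`crc` is the first field, at byte offset 0, occupying 4 bytes.
Bytes at offsets 0..3: 44 F0 C3 3C.
Big-endian stores the most-significant byte at the lowest address.
The bytes are already most-significant first: 0x44F0C33C.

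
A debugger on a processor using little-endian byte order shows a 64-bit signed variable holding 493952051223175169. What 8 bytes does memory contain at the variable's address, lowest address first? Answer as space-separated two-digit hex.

01 A0 3B 05 C6 DE DA 06

493952051223175169 in hexadecimal, padded to 64 bits, is 0x06DADEC6053BA001.
Split into bytes (most-significant first): 06 DA DE C6 05 3B A0 01.
Little-endian: lowest address holds the least-significant byte.
So at ascending addresses the bytes are 01 A0 3B 05 C6 DE DA 06.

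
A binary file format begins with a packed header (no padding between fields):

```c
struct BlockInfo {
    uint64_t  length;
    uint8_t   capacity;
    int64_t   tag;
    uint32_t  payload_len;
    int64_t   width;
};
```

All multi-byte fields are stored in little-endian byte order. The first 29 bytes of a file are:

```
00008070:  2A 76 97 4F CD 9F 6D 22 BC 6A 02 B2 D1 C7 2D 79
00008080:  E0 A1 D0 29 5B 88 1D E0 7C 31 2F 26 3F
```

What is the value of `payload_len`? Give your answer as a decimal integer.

1529467041

`payload_len` follows `length` (8 B), `capacity` (1 B), `tag` (8 B), so it starts at offset 8 + 1 + 8 = 17 and occupies 4 bytes.
Bytes at offsets 17..20: A1 D0 29 5B.
In little-endian order the low byte comes first in memory.
Reassemble most-significant byte first: 5B 29 D0 A1 → 0x5B29D0A1.
0x5B29D0A1 = 1529467041.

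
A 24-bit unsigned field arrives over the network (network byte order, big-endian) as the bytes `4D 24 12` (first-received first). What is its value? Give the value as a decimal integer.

Big-endian stores the most-significant byte at the lowest address.
The bytes are already most-significant first: 0x4D2412.
0x4D2412 = 5055506.

5055506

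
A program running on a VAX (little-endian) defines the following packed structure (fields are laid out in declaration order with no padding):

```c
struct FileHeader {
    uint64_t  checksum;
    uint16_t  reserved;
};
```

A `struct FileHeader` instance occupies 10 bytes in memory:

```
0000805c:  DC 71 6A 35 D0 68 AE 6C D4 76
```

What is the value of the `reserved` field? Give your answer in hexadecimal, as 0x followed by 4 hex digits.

0x76D4

`reserved` follows `checksum` (8 bytes), so it starts at byte offset 8 and occupies 2 bytes.
Bytes at offsets 8..9: D4 76.
In little-endian order the low byte comes first in memory.
Reassemble most-significant byte first: 76 D4 → 0x76D4.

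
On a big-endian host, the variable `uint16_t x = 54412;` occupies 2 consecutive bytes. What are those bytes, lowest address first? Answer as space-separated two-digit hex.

54412 in hexadecimal, padded to 16 bits, is 0xD48C.
Split into bytes (most-significant first): D4 8C.
Big-endian stores the most-significant byte at the lowest address.
So the memory order matches the most-significant-first order: D4 8C.

D4 8C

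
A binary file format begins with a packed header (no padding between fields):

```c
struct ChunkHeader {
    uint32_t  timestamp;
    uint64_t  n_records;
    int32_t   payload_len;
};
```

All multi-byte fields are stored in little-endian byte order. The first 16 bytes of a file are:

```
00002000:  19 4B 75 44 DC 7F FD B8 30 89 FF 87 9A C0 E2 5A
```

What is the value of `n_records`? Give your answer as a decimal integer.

`n_records` follows `timestamp` (4 bytes), so it starts at byte offset 4 and occupies 8 bytes.
Bytes at offsets 4..11: DC 7F FD B8 30 89 FF 87.
In little-endian order the low byte comes first in memory.
Reassemble most-significant byte first: 87 FF 89 30 B8 FD 7F DC → 0x87FF8930B8FD7FDC.
0x87FF8930B8FD7FDC = 9799702156536545244.

9799702156536545244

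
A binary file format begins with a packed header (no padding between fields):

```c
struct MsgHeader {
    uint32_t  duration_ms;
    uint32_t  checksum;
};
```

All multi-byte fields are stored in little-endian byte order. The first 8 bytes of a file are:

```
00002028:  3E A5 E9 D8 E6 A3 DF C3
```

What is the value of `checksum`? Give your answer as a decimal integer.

3286213606

`checksum` follows `duration_ms` (4 bytes), so it starts at byte offset 4 and occupies 4 bytes.
Bytes at offsets 4..7: E6 A3 DF C3.
Little-endian: lowest address holds the least-significant byte.
Reassemble most-significant byte first: C3 DF A3 E6 → 0xC3DFA3E6.
0xC3DFA3E6 = 3286213606.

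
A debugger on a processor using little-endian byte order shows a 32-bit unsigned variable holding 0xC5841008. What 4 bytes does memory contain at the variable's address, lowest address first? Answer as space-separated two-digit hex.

08 10 84 C5

Split into bytes (most-significant first): C5 84 10 08.
Little-endian stores the least-significant byte at the lowest address.
So at ascending addresses the bytes are 08 10 84 C5.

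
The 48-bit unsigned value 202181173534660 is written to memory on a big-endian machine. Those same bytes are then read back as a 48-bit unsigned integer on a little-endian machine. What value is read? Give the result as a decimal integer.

215912434753975

202181173534660 in 48-bit hexadecimal is 0xB7E1F9075FC4.
Stored big-endian, the bytes at ascending addresses are B7 E1 F9 07 5F C4.
Read back as little-endian, the first byte is least significant, giving 0xC45F07F9E1B7.
0xC45F07F9E1B7 = 215912434753975.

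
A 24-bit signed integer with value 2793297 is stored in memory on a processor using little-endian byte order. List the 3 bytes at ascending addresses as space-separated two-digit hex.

51 9F 2A

2793297 in hexadecimal, padded to 24 bits, is 0x2A9F51.
Split into bytes (most-significant first): 2A 9F 51.
In little-endian order the low byte comes first in memory.
So at ascending addresses the bytes are 51 9F 2A.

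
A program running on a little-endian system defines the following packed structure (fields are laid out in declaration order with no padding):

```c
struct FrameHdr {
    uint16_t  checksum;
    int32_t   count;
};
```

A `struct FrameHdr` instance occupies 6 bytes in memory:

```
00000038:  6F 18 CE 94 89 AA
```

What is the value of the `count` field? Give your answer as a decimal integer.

-1433824050

`count` follows `checksum` (2 bytes), so it starts at byte offset 2 and occupies 4 bytes.
Bytes at offsets 2..5: CE 94 89 AA.
Little-endian stores the least-significant byte at the lowest address.
Reassemble most-significant byte first: AA 89 94 CE → 0xAA8994CE.
Top bit is set, so as a signed 32-bit value this is 0xAA8994CE − 2^32 = -1433824050.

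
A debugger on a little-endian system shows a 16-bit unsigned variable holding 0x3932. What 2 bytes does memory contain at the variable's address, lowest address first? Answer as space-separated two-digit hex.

Split into bytes (most-significant first): 39 32.
Little-endian stores the least-significant byte at the lowest address.
So at ascending addresses the bytes are 32 39.

32 39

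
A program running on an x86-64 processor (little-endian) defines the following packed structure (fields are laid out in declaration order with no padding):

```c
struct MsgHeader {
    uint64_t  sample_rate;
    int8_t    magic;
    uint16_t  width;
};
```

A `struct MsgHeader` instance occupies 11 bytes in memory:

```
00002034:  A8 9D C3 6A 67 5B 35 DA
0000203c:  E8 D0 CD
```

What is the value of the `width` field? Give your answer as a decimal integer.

`width` follows `sample_rate` (8 B), `magic` (1 B), so it starts at offset 8 + 1 = 9 and occupies 2 bytes.
Bytes at offsets 9..10: D0 CD.
Little-endian stores the least-significant byte at the lowest address.
Reassemble most-significant byte first: CD D0 → 0xCDD0.
0xCDD0 = 52688.

52688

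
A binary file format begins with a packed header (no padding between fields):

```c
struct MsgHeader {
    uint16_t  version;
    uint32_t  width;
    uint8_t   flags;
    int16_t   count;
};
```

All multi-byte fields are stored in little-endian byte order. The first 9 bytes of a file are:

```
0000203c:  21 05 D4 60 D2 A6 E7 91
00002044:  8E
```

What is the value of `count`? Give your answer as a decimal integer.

`count` follows `version` (2 B), `width` (4 B), `flags` (1 B), so it starts at offset 2 + 4 + 1 = 7 and occupies 2 bytes.
Bytes at offsets 7..8: 91 8E.
Little-endian stores the least-significant byte at the lowest address.
Reassemble most-significant byte first: 8E 91 → 0x8E91.
Top bit is set, so as a signed 16-bit value this is 0x8E91 − 2^16 = -29039.

-29039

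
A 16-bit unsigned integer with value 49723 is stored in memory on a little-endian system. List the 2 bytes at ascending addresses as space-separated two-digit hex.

49723 in hexadecimal, padded to 16 bits, is 0xC23B.
Split into bytes (most-significant first): C2 3B.
Little-endian stores the least-significant byte at the lowest address.
So at ascending addresses the bytes are 3B C2.

3B C2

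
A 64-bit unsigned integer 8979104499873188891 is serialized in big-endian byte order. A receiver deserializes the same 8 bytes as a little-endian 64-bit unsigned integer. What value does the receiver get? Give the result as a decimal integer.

1984975988197399676

8979104499873188891 in 64-bit hexadecimal is 0x7C9C2FF8240D8C1B.
Stored big-endian, the bytes at ascending addresses are 7C 9C 2F F8 24 0D 8C 1B.
Read back as little-endian, the first byte is least significant, giving 0x1B8C0D24F82F9C7C.
0x1B8C0D24F82F9C7C = 1984975988197399676.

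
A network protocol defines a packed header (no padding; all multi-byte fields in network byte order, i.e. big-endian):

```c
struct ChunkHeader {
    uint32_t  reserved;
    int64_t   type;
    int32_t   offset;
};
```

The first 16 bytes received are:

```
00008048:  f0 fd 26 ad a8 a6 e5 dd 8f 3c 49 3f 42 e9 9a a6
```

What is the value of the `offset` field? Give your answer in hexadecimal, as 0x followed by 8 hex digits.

`offset` follows `reserved` (4 B), `type` (8 B), so it starts at offset 4 + 8 = 12 and occupies 4 bytes.
Bytes at offsets 12..15: 42 E9 9A A6.
Big-endian: lowest address holds the most-significant byte.
The bytes are already most-significant first: 0x42E99AA6.

0x42E99AA6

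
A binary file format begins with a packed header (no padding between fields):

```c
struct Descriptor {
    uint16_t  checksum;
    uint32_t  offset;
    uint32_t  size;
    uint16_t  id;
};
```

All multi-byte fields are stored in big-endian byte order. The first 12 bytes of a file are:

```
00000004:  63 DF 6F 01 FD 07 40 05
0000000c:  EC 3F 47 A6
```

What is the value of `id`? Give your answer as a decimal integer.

`id` follows `checksum` (2 B), `offset` (4 B), `size` (4 B), so it starts at offset 2 + 4 + 4 = 10 and occupies 2 bytes.
Bytes at offsets 10..11: 47 A6.
In big-endian order the high byte comes first in memory.
The bytes are already most-significant first: 0x47A6.
0x47A6 = 18342.

18342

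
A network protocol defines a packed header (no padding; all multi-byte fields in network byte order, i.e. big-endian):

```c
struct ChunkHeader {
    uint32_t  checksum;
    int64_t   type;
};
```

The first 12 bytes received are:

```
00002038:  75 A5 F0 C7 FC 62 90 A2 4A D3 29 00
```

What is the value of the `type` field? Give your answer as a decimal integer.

-260486801719613184

`type` follows `checksum` (4 bytes), so it starts at byte offset 4 and occupies 8 bytes.
Bytes at offsets 4..11: FC 62 90 A2 4A D3 29 00.
Big-endian stores the most-significant byte at the lowest address.
The bytes are already most-significant first: 0xFC6290A24AD32900.
Top bit is set, so as a signed 64-bit value this is 0xFC6290A24AD32900 − 2^64 = -260486801719613184.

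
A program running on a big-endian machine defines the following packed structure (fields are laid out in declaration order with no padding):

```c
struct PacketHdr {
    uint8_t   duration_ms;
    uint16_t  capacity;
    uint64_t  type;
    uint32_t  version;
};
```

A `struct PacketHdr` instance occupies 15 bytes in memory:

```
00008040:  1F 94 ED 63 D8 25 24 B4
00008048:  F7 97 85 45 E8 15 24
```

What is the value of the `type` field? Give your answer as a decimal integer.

`type` follows `duration_ms` (1 B), `capacity` (2 B), so it starts at offset 1 + 2 = 3 and occupies 8 bytes.
Bytes at offsets 3..10: 63 D8 25 24 B4 F7 97 85.
Big-endian: lowest address holds the most-significant byte.
The bytes are already most-significant first: 0x63D82524B4F79785.
0x63D82524B4F79785 = 7194541244309542789.

7194541244309542789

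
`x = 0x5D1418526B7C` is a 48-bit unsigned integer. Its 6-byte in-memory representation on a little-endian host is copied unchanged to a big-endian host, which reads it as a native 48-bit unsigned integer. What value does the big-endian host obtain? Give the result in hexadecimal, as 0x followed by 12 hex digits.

Stored little-endian, the bytes at ascending addresses are 7C 6B 52 18 14 5D.
Read back as big-endian, the last byte is least significant, giving 0x7C6B5218145D.

0x7C6B5218145D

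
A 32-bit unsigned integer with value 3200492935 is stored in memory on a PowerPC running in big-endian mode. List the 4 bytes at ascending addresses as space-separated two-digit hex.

3200492935 in hexadecimal, padded to 32 bits, is 0xBEC3A587.
Split into bytes (most-significant first): BE C3 A5 87.
Big-endian stores the most-significant byte at the lowest address.
So the memory order matches the most-significant-first order: BE C3 A5 87.

BE C3 A5 87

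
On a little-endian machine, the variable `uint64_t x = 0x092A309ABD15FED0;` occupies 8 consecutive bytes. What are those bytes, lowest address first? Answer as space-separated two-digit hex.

D0 FE 15 BD 9A 30 2A 09

Split into bytes (most-significant first): 09 2A 30 9A BD 15 FE D0.
Little-endian: lowest address holds the least-significant byte.
So at ascending addresses the bytes are D0 FE 15 BD 9A 30 2A 09.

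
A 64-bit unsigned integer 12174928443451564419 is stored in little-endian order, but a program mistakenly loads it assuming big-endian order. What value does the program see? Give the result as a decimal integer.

12174928443451564419 in 64-bit hexadecimal is 0xA8F608E9EDBAE183.
Stored little-endian, the bytes at ascending addresses are 83 E1 BA ED E9 08 F6 A8.
Read back as big-endian, the last byte is least significant, giving 0x83E1BAEDE908F6A8.
0x83E1BAEDE908F6A8 = 9503082219708151464.

9503082219708151464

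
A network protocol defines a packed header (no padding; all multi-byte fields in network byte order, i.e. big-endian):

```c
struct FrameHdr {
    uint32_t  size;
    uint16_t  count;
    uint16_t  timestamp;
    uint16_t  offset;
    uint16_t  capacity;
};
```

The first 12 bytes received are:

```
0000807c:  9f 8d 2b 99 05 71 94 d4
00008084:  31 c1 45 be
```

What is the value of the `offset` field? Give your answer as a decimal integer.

12737

`offset` follows `size` (4 B), `count` (2 B), `timestamp` (2 B), so it starts at offset 4 + 2 + 2 = 8 and occupies 2 bytes.
Bytes at offsets 8..9: 31 C1.
Big-endian: lowest address holds the most-significant byte.
The bytes are already most-significant first: 0x31C1.
0x31C1 = 12737.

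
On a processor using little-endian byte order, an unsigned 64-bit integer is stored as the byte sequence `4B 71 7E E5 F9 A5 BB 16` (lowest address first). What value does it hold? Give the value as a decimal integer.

1638085382195016011

Little-endian stores the least-significant byte at the lowest address.
Reassemble most-significant byte first: 16 BB A5 F9 E5 7E 71 4B → 0x16BBA5F9E57E714B.
0x16BBA5F9E57E714B = 1638085382195016011.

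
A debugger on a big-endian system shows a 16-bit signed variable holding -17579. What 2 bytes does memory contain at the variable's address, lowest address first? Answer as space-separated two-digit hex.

BB 55

Two's complement of -17579 in 16 bits: 17579 = 0x44AB; invert → 0xBB54; add 1 → 0xBB55.
Split into bytes (most-significant first): BB 55.
In big-endian order the high byte comes first in memory.
So the memory order matches the most-significant-first order: BB 55.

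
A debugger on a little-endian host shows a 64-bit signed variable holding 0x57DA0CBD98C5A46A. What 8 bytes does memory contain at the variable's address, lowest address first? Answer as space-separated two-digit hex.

6A A4 C5 98 BD 0C DA 57

Split into bytes (most-significant first): 57 DA 0C BD 98 C5 A4 6A.
In little-endian order the low byte comes first in memory.
So at ascending addresses the bytes are 6A A4 C5 98 BD 0C DA 57.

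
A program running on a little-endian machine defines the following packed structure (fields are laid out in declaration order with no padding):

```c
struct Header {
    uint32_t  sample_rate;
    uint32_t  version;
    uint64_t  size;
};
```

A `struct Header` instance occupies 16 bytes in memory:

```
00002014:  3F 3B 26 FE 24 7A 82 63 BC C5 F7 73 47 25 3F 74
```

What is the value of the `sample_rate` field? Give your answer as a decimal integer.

`sample_rate` is the first field, at byte offset 0, occupying 4 bytes.
Bytes at offsets 0..3: 3F 3B 26 FE.
Little-endian stores the least-significant byte at the lowest address.
Reassemble most-significant byte first: FE 26 3B 3F → 0xFE263B3F.
0xFE263B3F = 4263918399.

4263918399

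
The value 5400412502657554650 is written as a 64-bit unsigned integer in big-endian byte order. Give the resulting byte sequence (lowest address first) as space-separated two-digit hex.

4A F2 1E 8E FD 7B 58 DA

5400412502657554650 in hexadecimal, padded to 64 bits, is 0x4AF21E8EFD7B58DA.
Split into bytes (most-significant first): 4A F2 1E 8E FD 7B 58 DA.
Big-endian: lowest address holds the most-significant byte.
So the memory order matches the most-significant-first order: 4A F2 1E 8E FD 7B 58 DA.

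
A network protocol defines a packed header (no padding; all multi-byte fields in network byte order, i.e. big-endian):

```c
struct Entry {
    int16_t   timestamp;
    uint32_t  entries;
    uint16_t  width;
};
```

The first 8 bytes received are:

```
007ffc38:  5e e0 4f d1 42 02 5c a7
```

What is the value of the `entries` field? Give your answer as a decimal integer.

`entries` follows `timestamp` (2 bytes), so it starts at byte offset 2 and occupies 4 bytes.
Bytes at offsets 2..5: 4F D1 42 02.
Big-endian: lowest address holds the most-significant byte.
The bytes are already most-significant first: 0x4FD14202.
0x4FD14202 = 1339113986.

1339113986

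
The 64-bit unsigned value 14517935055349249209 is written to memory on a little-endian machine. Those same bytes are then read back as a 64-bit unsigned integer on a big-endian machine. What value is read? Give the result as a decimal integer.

14517935055349249209 in 64-bit hexadecimal is 0xC97A1103764874B9.
Stored little-endian, the bytes at ascending addresses are B9 74 48 76 03 11 7A C9.
Read back as big-endian, the last byte is least significant, giving 0xB974487603117AC9.
0xB974487603117AC9 = 13363385666009922249.

13363385666009922249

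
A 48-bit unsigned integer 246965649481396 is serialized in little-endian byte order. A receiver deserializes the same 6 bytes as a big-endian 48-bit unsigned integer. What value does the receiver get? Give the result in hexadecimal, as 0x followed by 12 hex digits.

246965649481396 in 48-bit hexadecimal is 0xE09D2BCF1EB4.
Stored little-endian, the bytes at ascending addresses are B4 1E CF 2B 9D E0.
Read back as big-endian, the last byte is least significant, giving 0xB41ECF2B9DE0.

0xB41ECF2B9DE0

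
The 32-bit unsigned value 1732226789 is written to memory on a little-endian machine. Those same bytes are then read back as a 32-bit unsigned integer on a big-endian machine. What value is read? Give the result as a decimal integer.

3853401959

1732226789 in 32-bit hexadecimal is 0x673FAEE5.
Stored little-endian, the bytes at ascending addresses are E5 AE 3F 67.
Read back as big-endian, the last byte is least significant, giving 0xE5AE3F67.
0xE5AE3F67 = 3853401959.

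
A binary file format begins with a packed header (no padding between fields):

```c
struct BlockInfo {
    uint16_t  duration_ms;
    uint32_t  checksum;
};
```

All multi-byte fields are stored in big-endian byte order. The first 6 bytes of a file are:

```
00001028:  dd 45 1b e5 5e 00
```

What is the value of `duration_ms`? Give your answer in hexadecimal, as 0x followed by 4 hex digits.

`duration_ms` is the first field, at byte offset 0, occupying 2 bytes.
Bytes at offsets 0..1: DD 45.
Big-endian stores the most-significant byte at the lowest address.
The bytes are already most-significant first: 0xDD45.

0xDD45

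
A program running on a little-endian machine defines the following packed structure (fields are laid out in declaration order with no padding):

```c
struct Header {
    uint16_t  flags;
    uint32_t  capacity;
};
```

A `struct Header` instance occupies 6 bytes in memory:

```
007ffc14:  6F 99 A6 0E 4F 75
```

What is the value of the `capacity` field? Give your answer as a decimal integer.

`capacity` follows `flags` (2 bytes), so it starts at byte offset 2 and occupies 4 bytes.
Bytes at offsets 2..5: A6 0E 4F 75.
Little-endian stores the least-significant byte at the lowest address.
Reassemble most-significant byte first: 75 4F 0E A6 → 0x754F0EA6.
0x754F0EA6 = 1968115366.

1968115366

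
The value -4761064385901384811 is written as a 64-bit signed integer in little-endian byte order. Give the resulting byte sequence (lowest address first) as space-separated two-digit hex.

95 AB 95 8D 2A 4D ED BD

Two's complement of -4761064385901384811 in 64 bits: 4761064385901384811 = 0x4212B2D5726A546B; invert → 0xBDED4D2A8D95AB94; add 1 → 0xBDED4D2A8D95AB95.
Split into bytes (most-significant first): BD ED 4D 2A 8D 95 AB 95.
Little-endian: lowest address holds the least-significant byte.
So at ascending addresses the bytes are 95 AB 95 8D 2A 4D ED BD.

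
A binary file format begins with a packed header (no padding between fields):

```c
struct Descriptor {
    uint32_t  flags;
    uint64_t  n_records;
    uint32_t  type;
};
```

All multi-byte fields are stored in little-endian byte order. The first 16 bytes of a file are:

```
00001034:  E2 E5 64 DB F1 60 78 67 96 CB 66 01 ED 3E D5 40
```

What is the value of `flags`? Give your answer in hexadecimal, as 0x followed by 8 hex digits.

`flags` is the first field, at byte offset 0, occupying 4 bytes.
Bytes at offsets 0..3: E2 E5 64 DB.
Little-endian stores the least-significant byte at the lowest address.
Reassemble most-significant byte first: DB 64 E5 E2 → 0xDB64E5E2.

0xDB64E5E2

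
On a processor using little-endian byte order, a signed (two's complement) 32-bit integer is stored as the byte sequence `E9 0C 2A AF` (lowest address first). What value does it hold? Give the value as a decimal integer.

-1356198679

Little-endian stores the least-significant byte at the lowest address.
Reassemble most-significant byte first: AF 2A 0C E9 → 0xAF2A0CE9.
Top bit is set, so as a signed 32-bit value this is 0xAF2A0CE9 − 2^32 = -1356198679.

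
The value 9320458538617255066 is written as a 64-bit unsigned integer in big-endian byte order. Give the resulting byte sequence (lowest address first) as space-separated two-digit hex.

81 58 EB A8 B2 09 B4 9A

9320458538617255066 in hexadecimal, padded to 64 bits, is 0x8158EBA8B209B49A.
Split into bytes (most-significant first): 81 58 EB A8 B2 09 B4 9A.
Big-endian stores the most-significant byte at the lowest address.
So the memory order matches the most-significant-first order: 81 58 EB A8 B2 09 B4 9A.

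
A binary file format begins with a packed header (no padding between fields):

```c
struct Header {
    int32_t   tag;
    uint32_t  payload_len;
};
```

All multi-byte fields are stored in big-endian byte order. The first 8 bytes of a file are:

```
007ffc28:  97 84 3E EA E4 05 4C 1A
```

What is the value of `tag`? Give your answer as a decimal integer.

`tag` is the first field, at byte offset 0, occupying 4 bytes.
Bytes at offsets 0..3: 97 84 3E EA.
Big-endian stores the most-significant byte at the lowest address.
The bytes are already most-significant first: 0x97843EEA.
Top bit is set, so as a signed 32-bit value this is 0x97843EEA − 2^32 = -1752940822.

-1752940822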